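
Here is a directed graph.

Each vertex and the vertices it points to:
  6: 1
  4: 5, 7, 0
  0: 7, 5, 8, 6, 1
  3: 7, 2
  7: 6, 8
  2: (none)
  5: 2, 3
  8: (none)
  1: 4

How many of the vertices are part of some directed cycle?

7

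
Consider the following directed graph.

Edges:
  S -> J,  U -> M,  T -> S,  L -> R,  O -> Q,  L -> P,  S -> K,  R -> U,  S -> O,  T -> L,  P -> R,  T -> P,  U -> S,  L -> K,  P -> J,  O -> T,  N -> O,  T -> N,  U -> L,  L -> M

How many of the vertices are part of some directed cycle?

8

A vertex is on a directed cycle iff it belongs to a strongly connected component of size ≥ 2 (or has a self-loop).
The vertices on cycles are {L, N, O, P, R, S, T, U} — 8 in total.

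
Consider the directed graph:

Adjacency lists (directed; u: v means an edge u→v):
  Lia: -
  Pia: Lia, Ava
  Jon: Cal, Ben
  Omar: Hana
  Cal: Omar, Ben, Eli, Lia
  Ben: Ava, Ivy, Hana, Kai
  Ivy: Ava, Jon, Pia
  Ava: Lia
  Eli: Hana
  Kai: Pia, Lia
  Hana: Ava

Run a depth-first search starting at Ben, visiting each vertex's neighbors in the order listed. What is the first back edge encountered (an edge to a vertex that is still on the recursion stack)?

Cal→Ben

DFS from Ben (visiting each vertex's neighbors in the order listed); mark gray on enter, black on exit:
Ben gray
  Ava gray
    Lia gray
    Lia black
  Ava black
  Ivy gray
    Ivy→Ava: Ava black — skip
    Jon gray
      Cal gray
        Omar gray
          Hana gray
            Hana→Ava: Ava black — skip
          Hana black
        Omar black
        Cal→Ben: Ben is gray → back edge
First back edge: Cal → Ben.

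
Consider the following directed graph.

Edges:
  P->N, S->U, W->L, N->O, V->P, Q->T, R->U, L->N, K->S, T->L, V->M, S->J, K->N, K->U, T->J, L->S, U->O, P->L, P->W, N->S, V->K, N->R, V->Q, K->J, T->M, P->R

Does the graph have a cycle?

No

DFS with white/gray/black marking, starting from P:
P gray
  N gray
    O gray
    O black
    R gray
      U gray
        U→O: O black — skip
      U black
    R black
    S gray
      S→U: U black — skip
      J gray
      J black
    S black
  N black
  P→R: R black — skip
  L gray
    L→N: N black — skip
    L→S: S black — skip
  L black
  W gray
    W→L: L black — skip
  W black
P black
T gray
  T→L: L black — skip
  T→J: J black — skip
  M gray
  M black
T black
K gray
  K→U: U black — skip
  K→N: N black — skip
  K→J: J black — skip
  K→S: S black — skip
K black
Q gray
  Q→T: T black — skip
Q black
V gray
  V→Q: Q black — skip
  V→K: K black — skip
  V→M: M black — skip
  V→P: P black — skip
V black
Every edge goes to a white or black vertex — no back edge, so the graph is acyclic.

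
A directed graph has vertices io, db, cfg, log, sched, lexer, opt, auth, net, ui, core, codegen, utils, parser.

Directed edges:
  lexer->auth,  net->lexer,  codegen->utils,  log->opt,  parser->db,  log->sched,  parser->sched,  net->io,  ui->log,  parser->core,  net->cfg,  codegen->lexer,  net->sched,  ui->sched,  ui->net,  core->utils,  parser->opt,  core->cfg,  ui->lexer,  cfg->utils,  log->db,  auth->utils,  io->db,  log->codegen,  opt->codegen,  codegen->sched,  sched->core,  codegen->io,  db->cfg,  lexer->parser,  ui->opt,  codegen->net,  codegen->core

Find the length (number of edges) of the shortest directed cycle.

4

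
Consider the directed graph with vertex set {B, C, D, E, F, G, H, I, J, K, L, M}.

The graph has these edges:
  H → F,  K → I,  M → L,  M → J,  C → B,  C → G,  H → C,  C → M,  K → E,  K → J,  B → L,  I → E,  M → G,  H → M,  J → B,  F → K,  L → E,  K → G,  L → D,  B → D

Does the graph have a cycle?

DFS with white/gray/black marking, starting from C:
C gray
  B gray
    D gray
    D black
    L gray
      E gray
      E black
      L→D: D black — skip
    L black
  B black
  G gray
  G black
  M gray
    J gray
      J→B: B black — skip
    J black
    M→L: L black — skip
    M→G: G black — skip
  M black
C black
F gray
  K gray
    K→G: G black — skip
    K→E: E black — skip
    K→J: J black — skip
    I gray
      I→E: E black — skip
    I black
  K black
F black
H gray
  H→F: F black — skip
  H→M: M black — skip
  H→C: C black — skip
H black
Every edge goes to a white or black vertex — no back edge, so the graph is acyclic.

No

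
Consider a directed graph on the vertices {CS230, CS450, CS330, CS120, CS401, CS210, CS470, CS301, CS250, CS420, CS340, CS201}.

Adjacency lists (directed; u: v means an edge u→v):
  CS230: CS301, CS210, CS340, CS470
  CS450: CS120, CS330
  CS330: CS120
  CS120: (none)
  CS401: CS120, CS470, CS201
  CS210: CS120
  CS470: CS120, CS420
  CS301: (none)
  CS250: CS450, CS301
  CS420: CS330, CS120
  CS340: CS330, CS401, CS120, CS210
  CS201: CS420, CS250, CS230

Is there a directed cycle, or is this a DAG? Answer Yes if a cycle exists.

Yes

DFS with white/gray/black marking, starting from CS301:
CS301 gray
CS301 black
CS230 gray
  CS230→CS301: CS301 black — skip
  CS210 gray
    CS120 gray
    CS120 black
  CS210 black
  CS340 gray
    CS330 gray
      CS330→CS120: CS120 black — skip
    CS330 black
    CS401 gray
      CS401→CS120: CS120 black — skip
      CS470 gray
        CS470→CS120: CS120 black — skip
        CS420 gray
          CS420→CS330: CS330 black — skip
          CS420→CS120: CS120 black — skip
        CS420 black
      CS470 black
      CS201 gray
        CS201→CS420: CS420 black — skip
        CS250 gray
          CS450 gray
            CS450→CS120: CS120 black — skip
            CS450→CS330: CS330 black — skip
          CS450 black
          CS250→CS301: CS301 black — skip
        CS250 black
        CS201→CS230: CS230 is gray → back edge
Back edge found, so a cycle exists: CS230 → CS340 → CS401 → CS201 → CS230.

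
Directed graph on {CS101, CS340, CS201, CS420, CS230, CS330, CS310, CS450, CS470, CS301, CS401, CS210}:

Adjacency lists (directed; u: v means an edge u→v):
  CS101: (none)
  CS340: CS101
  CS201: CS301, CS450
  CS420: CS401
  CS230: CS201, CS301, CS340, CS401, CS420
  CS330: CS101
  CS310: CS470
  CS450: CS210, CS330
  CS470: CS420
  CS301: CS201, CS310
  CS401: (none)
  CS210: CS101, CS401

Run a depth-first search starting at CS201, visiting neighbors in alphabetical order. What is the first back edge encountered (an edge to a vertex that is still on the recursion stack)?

DFS from CS201 (visiting neighbors in alphabetical order); mark gray on enter, black on exit:
CS201 gray
  CS301 gray
    CS301→CS201: CS201 is gray → back edge
First back edge: CS301 → CS201.

CS301->CS201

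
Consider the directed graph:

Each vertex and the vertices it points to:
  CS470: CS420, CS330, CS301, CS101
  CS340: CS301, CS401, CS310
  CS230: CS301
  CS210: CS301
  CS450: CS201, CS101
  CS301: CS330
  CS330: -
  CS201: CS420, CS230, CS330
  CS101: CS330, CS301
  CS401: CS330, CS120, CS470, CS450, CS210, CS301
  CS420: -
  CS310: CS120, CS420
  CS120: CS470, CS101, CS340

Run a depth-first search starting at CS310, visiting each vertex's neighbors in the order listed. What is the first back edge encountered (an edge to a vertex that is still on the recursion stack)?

CS401→CS120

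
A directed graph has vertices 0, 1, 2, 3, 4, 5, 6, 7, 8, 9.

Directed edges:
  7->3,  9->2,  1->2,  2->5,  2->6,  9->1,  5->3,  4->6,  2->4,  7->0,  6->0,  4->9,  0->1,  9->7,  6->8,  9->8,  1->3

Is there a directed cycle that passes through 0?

Yes

0 is on a cycle iff 0 can reach itself via ≥1 edge.
0 → 1 → 2 → 6 → 0 — yes.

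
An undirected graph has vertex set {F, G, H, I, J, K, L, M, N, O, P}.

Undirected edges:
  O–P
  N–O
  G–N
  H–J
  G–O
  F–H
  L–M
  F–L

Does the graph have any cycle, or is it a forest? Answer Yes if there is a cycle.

DFS, tracking each vertex's parent; an edge to a visited non-parent vertex closes a cycle.
Start from H:
visit H (parent –)
  visit J (parent H)
    J–H: parent, skip
  visit F (parent H)
    visit L (parent F)
      visit M (parent L)
        M–L: parent, skip
      L–F: parent, skip
    F–H: parent, skip
visit G (parent –)
  visit O (parent G)
    visit N (parent O)
      N–O: parent, skip
      N–G: G visited and ≠ parent → cycle
Cycle: G – O – N – G.

Yes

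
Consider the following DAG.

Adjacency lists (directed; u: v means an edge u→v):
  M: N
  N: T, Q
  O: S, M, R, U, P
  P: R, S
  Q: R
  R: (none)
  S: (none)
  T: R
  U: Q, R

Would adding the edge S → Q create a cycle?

No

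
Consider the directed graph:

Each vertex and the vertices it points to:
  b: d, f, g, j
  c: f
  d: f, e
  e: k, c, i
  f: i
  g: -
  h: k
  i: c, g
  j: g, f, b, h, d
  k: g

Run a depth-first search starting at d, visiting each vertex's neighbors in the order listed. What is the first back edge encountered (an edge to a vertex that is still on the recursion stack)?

DFS from d (visiting each vertex's neighbors in the order listed); mark gray on enter, black on exit:
d gray
  f gray
    i gray
      c gray
        c→f: f is gray → back edge
First back edge: c → f.

c->f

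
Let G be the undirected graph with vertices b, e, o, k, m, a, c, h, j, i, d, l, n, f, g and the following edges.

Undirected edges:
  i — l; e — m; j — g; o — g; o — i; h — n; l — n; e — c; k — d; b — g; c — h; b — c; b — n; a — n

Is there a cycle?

DFS, tracking each vertex's parent; an edge to a visited non-parent vertex closes a cycle.
Start from i:
visit i (parent –)
  visit l (parent i)
    visit n (parent l)
      n–l: parent, skip
      visit b (parent n)
        b–n: parent, skip
        visit c (parent b)
          visit h (parent c)
            h–n: n visited and ≠ parent → cycle
Cycle: n – b – c – h – n.

Yes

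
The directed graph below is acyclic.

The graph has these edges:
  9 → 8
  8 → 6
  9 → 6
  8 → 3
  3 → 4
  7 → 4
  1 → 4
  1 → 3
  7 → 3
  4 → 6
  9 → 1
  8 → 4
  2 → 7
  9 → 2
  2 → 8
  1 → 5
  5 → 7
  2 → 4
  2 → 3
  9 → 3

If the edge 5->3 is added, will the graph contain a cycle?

Adding 5→3 creates a cycle iff 3 can already reach 5.
Explore from 3: no path reaches 5. The graph stays acyclic.

No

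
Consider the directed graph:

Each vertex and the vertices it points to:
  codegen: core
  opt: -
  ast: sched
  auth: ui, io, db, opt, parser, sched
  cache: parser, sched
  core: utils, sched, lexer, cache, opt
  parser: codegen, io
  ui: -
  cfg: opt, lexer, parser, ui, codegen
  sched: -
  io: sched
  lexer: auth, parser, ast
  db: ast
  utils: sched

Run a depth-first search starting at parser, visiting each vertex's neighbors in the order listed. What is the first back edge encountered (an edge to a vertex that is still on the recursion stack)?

auth→parser

DFS from parser (visiting each vertex's neighbors in the order listed); mark gray on enter, black on exit:
parser gray
  codegen gray
    core gray
      utils gray
        sched gray
        sched black
      utils black
      core→sched: sched black — skip
      lexer gray
        auth gray
          ui gray
          ui black
          io gray
            io→sched: sched black — skip
          io black
          db gray
            ast gray
              ast→sched: sched black — skip
            ast black
          db black
          opt gray
          opt black
          auth→parser: parser is gray → back edge
First back edge: auth → parser.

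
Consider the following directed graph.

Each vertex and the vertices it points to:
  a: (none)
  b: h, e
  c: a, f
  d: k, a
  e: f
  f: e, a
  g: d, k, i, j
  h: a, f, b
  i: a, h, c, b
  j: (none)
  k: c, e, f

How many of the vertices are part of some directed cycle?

4

A vertex is on a directed cycle iff it belongs to a strongly connected component of size ≥ 2 (or has a self-loop).
The vertices on cycles are {b, e, f, h} — 4 in total.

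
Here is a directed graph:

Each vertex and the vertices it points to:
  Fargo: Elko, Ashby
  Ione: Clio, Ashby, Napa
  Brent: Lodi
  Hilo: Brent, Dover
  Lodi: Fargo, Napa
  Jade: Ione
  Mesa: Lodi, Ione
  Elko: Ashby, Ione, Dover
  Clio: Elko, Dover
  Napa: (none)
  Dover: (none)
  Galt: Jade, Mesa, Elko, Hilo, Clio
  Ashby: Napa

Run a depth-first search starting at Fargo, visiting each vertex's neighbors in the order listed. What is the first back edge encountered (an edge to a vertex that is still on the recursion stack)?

Clio->Elko

DFS from Fargo (visiting each vertex's neighbors in the order listed); mark gray on enter, black on exit:
Fargo gray
  Elko gray
    Ashby gray
      Napa gray
      Napa black
    Ashby black
    Ione gray
      Clio gray
        Clio→Elko: Elko is gray → back edge
First back edge: Clio → Elko.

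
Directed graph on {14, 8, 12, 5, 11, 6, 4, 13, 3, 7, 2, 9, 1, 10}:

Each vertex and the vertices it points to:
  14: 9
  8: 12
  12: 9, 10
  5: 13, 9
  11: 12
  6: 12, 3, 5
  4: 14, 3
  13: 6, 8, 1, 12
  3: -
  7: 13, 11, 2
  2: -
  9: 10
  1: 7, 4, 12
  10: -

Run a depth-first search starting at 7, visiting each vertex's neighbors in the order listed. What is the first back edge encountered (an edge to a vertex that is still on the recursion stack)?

DFS from 7 (visiting each vertex's neighbors in the order listed); mark gray on enter, black on exit:
7 gray
  13 gray
    6 gray
      12 gray
        9 gray
          10 gray
          10 black
        9 black
        12→10: 10 black — skip
      12 black
      3 gray
      3 black
      5 gray
        5→13: 13 is gray → back edge
First back edge: 5 → 13.

5->13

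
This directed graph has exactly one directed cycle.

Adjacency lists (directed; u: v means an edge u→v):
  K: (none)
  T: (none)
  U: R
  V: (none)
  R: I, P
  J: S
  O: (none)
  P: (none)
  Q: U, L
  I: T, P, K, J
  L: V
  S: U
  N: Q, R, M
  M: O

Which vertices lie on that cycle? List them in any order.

I, J, R, S, U

DFS with gray/black marking from R:
R gray
  I gray
    T gray
    T black
    P gray
    P black
    K gray
    K black
    J gray
      S gray
        U gray
          U→R: R is gray → back edge
Back edge closes the cycle R → I → J → S → U → R; its vertices are {I, J, R, S, U}.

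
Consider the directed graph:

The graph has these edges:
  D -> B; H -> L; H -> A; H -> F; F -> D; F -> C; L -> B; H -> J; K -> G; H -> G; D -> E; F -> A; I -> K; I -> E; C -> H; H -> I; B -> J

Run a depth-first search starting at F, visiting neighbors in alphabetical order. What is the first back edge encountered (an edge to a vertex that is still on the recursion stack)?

H→F

DFS from F (visiting neighbors in alphabetical order); mark gray on enter, black on exit:
F gray
  A gray
  A black
  C gray
    H gray
      H→A: A black — skip
      H→F: F is gray → back edge
First back edge: H → F.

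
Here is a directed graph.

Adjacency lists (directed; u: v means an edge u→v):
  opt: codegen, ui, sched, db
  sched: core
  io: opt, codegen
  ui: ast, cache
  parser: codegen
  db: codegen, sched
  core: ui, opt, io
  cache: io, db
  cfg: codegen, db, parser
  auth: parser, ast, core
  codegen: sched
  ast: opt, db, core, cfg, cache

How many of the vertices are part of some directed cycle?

11

A vertex is on a directed cycle iff it belongs to a strongly connected component of size ≥ 2 (or has a self-loop).
The vertices on cycles are {db, io, ui, ast, cfg, opt, core, cache, sched, parser, codegen} — 11 in total.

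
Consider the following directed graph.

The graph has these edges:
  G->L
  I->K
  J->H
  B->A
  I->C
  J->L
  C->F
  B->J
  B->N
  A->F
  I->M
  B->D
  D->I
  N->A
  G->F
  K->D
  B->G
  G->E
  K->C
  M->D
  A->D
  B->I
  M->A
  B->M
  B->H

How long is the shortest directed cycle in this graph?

3

For each vertex v, BFS finds the shortest path from v back to v.
The shortest such closed walk is I → K → D → I, length 3.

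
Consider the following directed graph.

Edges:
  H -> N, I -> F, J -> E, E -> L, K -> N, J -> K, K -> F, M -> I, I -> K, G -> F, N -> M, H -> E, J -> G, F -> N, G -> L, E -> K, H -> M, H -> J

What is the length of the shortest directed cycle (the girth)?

4

For each vertex v, BFS finds the shortest path from v back to v.
The shortest such closed walk is N → M → I → F → N, length 4.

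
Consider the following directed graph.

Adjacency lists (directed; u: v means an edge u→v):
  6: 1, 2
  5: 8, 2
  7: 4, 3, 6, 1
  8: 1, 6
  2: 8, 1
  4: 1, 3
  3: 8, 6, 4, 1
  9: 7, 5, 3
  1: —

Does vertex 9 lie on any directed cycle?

No

9 lies on a cycle iff there is a path from 9 back to itself.
Exploring from 9, it never reaches itself; equivalently, its strongly connected component is a singleton.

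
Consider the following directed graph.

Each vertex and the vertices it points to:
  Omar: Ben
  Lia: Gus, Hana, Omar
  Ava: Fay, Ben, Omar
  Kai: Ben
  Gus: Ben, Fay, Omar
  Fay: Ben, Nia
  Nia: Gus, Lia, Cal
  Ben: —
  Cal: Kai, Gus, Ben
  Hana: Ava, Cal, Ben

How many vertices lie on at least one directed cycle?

A vertex is on a directed cycle iff it belongs to a strongly connected component of size ≥ 2 (or has a self-loop).
The vertices on cycles are {Ava, Cal, Fay, Gus, Lia, Nia, Hana} — 7 in total.

7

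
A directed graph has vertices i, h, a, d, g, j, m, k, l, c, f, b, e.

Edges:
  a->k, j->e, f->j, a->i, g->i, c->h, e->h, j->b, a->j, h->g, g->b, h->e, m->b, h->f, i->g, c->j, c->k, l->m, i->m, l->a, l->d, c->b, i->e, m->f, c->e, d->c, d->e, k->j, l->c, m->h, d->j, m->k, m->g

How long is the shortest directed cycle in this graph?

For each vertex v, BFS finds the shortest path from v back to v.
The shortest such closed walk is h → e → h, length 2.

2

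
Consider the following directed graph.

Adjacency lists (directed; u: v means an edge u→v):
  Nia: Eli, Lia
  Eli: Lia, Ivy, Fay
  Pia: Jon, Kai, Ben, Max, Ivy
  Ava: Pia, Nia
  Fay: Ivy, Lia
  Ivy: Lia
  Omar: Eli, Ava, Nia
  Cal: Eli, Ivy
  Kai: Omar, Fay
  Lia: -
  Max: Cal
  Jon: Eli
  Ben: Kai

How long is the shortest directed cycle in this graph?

4

For each vertex v, BFS finds the shortest path from v back to v.
The shortest such closed walk is Pia → Kai → Omar → Ava → Pia, length 4.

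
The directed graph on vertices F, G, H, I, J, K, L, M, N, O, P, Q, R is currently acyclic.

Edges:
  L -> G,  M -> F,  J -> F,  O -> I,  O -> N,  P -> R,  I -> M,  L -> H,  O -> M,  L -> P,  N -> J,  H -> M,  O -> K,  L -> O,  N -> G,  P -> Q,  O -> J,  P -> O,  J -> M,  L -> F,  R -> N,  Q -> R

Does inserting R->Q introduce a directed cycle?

Yes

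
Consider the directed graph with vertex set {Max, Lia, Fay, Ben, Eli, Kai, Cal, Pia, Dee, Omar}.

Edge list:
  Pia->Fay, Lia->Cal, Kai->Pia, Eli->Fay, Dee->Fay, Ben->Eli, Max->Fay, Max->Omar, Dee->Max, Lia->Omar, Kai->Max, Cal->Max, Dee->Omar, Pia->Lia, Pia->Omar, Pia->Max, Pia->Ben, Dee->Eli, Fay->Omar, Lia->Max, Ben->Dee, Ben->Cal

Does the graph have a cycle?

DFS with white/gray/black marking, starting from Lia:
Lia gray
  Cal gray
    Max gray
      Fay gray
        Omar gray
        Omar black
      Fay black
      Max→Omar: Omar black — skip
    Max black
  Cal black
  Lia→Max: Max black — skip
  Lia→Omar: Omar black — skip
Lia black
Ben gray
  Dee gray
    Dee→Omar: Omar black — skip
    Dee→Max: Max black — skip
    Dee→Fay: Fay black — skip
    Eli gray
      Eli→Fay: Fay black — skip
    Eli black
  Dee black
  Ben→Cal: Cal black — skip
  Ben→Eli: Eli black — skip
Ben black
Kai gray
  Pia gray
    Pia→Omar: Omar black — skip
    Pia→Max: Max black — skip
    Pia→Fay: Fay black — skip
    Pia→Ben: Ben black — skip
    Pia→Lia: Lia black — skip
  Pia black
  Kai→Max: Max black — skip
Kai black
Every edge goes to a white or black vertex — no back edge, so the graph is acyclic.

No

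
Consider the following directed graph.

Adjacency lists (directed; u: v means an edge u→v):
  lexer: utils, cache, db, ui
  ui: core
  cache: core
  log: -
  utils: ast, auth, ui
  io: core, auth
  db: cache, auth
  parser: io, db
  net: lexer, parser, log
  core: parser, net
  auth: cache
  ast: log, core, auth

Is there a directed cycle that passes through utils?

utils is on a cycle iff utils can reach itself via ≥1 edge.
utils → ast → core → net → lexer → utils — yes.

Yes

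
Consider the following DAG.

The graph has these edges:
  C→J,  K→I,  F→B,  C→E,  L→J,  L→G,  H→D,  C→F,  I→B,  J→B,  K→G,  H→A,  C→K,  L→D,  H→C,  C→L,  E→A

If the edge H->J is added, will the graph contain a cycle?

No

Adding H→J creates a cycle iff J can already reach H.
Explore from J: no path reaches H. The graph stays acyclic.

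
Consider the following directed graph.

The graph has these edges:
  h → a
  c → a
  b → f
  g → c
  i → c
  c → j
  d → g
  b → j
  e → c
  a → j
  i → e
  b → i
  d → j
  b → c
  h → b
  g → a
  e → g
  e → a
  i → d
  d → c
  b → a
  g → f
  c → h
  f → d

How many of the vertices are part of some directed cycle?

A vertex is on a directed cycle iff it belongs to a strongly connected component of size ≥ 2 (or has a self-loop).
The vertices on cycles are {b, c, d, e, f, g, h, i} — 8 in total.

8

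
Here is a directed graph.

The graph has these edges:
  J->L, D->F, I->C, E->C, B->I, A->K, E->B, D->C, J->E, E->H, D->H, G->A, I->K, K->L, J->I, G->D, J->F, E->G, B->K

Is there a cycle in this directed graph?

No

DFS with white/gray/black marking, starting from B:
B gray
  I gray
    K gray
      L gray
      L black
    K black
    C gray
    C black
  I black
  B→K: K black — skip
B black
A gray
  A→K: K black — skip
A black
D gray
  H gray
  H black
  F gray
  F black
  D→C: C black — skip
D black
E gray
  E→B: B black — skip
  E→C: C black — skip
  G gray
    G→A: A black — skip
    G→D: D black — skip
  G black
  E→H: H black — skip
E black
J gray
  J→L: L black — skip
  J→E: E black — skip
  J→F: F black — skip
  J→I: I black — skip
J black
Every edge goes to a white or black vertex — no back edge, so the graph is acyclic.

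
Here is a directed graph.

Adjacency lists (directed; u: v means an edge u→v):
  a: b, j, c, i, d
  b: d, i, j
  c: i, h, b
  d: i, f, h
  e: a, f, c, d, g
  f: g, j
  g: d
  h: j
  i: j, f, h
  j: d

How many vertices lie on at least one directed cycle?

6

A vertex is on a directed cycle iff it belongs to a strongly connected component of size ≥ 2 (or has a self-loop).
The vertices on cycles are {d, f, g, h, i, j} — 6 in total.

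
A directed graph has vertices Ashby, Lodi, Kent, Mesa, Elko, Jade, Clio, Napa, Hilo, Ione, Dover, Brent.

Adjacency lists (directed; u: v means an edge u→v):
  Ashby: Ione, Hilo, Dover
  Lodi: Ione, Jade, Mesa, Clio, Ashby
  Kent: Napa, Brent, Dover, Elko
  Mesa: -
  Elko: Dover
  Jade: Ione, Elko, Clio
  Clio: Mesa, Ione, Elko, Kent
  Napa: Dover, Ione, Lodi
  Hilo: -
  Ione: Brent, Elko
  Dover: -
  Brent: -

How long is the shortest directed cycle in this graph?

4

For each vertex v, BFS finds the shortest path from v back to v.
The shortest such closed walk is Lodi → Clio → Kent → Napa → Lodi, length 4.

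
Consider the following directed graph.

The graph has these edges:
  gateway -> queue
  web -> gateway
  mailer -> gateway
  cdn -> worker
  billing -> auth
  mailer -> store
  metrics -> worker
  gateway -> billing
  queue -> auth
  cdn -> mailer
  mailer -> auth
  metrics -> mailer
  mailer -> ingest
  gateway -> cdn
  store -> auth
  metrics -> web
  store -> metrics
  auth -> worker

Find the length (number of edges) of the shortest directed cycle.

3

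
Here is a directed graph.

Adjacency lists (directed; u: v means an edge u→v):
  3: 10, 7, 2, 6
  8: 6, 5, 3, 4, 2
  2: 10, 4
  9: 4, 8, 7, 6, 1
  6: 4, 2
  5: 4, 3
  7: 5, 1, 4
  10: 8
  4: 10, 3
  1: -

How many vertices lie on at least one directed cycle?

A vertex is on a directed cycle iff it belongs to a strongly connected component of size ≥ 2 (or has a self-loop).
The vertices on cycles are {2, 3, 4, 5, 6, 7, 8, 10} — 8 in total.

8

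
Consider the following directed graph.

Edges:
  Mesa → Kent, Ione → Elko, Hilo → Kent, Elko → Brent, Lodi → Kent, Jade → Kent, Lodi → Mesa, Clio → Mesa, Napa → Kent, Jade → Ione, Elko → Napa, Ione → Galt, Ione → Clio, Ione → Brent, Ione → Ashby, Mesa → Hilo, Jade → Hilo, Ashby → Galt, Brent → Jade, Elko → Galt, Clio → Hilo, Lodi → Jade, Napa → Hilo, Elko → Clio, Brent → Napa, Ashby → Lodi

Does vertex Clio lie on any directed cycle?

No

Clio lies on a cycle iff there is a path from Clio back to itself.
Exploring from Clio, it never reaches itself; equivalently, its strongly connected component is a singleton.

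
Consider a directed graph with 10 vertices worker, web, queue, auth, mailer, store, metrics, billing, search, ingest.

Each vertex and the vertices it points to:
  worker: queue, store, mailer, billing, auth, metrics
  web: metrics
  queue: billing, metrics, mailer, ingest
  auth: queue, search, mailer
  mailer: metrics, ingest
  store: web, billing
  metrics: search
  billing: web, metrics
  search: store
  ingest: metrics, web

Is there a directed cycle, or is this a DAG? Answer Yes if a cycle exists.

Yes

DFS with white/gray/black marking, starting from auth:
auth gray
  queue gray
    billing gray
      web gray
        metrics gray
          search gray
            store gray
              store→web: web is gray → back edge
Back edge found, so a cycle exists: web → metrics → search → store → web.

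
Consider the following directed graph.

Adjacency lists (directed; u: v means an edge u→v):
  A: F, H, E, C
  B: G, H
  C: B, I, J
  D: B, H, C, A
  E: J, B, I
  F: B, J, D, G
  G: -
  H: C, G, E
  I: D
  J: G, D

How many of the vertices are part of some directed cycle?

9

A vertex is on a directed cycle iff it belongs to a strongly connected component of size ≥ 2 (or has a self-loop).
The vertices on cycles are {A, B, C, D, E, F, H, I, J} — 9 in total.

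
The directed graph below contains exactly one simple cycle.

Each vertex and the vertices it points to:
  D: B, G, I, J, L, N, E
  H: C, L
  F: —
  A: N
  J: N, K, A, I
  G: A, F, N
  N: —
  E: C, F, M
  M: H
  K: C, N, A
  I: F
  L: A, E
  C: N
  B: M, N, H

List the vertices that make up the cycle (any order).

E, H, L, M

DFS with gray/black marking from L:
L gray
  A gray
    N gray
    N black
  A black
  E gray
    C gray
      C→N: N black — skip
    C black
    F gray
    F black
    M gray
      H gray
        H→C: C black — skip
        H→L: L is gray → back edge
Back edge closes the cycle L → E → M → H → L; its vertices are {E, H, L, M}.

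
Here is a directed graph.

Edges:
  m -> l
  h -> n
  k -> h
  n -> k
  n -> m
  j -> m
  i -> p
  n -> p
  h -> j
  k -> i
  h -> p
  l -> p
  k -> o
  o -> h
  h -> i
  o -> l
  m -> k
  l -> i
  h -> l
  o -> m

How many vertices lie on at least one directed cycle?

6

A vertex is on a directed cycle iff it belongs to a strongly connected component of size ≥ 2 (or has a self-loop).
The vertices on cycles are {h, j, k, m, n, o} — 6 in total.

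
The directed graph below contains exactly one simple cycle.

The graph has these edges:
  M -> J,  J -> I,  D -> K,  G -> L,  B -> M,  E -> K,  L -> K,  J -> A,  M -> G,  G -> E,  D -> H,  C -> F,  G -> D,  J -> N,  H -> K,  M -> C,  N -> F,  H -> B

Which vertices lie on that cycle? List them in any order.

B, D, G, H, M

DFS with gray/black marking from M:
M gray
  C gray
    F gray
    F black
  C black
  J gray
    I gray
    I black
    A gray
    A black
    N gray
      N→F: F black — skip
    N black
  J black
  G gray
    D gray
      H gray
        K gray
        K black
        B gray
          B→M: M is gray → back edge
Back edge closes the cycle M → G → D → H → B → M; its vertices are {B, D, G, H, M}.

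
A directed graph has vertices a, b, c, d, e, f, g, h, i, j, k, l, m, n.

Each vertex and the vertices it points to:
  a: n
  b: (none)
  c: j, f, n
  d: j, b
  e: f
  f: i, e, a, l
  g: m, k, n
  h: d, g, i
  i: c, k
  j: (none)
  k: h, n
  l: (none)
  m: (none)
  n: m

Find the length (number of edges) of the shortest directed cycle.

2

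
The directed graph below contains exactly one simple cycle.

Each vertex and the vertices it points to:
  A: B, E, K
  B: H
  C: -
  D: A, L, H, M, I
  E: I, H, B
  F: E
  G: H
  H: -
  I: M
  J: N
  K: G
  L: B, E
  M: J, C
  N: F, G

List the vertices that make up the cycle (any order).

E, F, I, J, M, N

DFS with gray/black marking from M:
M gray
  J gray
    N gray
      F gray
        E gray
          I gray
            I→M: M is gray → back edge
Back edge closes the cycle M → J → N → F → E → I → M; its vertices are {E, F, I, J, M, N}.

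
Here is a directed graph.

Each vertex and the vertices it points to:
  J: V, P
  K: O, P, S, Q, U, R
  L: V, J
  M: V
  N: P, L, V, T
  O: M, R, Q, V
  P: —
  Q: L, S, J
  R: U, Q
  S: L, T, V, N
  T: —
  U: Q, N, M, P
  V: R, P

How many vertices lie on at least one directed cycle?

9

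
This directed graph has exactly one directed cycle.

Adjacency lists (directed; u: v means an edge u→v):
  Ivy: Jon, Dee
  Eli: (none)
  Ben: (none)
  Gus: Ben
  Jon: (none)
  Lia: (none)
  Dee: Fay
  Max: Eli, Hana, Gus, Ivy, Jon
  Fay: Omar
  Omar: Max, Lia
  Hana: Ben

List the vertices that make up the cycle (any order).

DFS with gray/black marking from Omar:
Omar gray
  Max gray
    Eli gray
    Eli black
    Hana gray
      Ben gray
      Ben black
    Hana black
    Gus gray
      Gus→Ben: Ben black — skip
    Gus black
    Ivy gray
      Jon gray
      Jon black
      Dee gray
        Fay gray
          Fay→Omar: Omar is gray → back edge
Back edge closes the cycle Omar → Max → Ivy → Dee → Fay → Omar; its vertices are {Dee, Fay, Ivy, Max, Omar}.

Dee, Fay, Ivy, Max, Omar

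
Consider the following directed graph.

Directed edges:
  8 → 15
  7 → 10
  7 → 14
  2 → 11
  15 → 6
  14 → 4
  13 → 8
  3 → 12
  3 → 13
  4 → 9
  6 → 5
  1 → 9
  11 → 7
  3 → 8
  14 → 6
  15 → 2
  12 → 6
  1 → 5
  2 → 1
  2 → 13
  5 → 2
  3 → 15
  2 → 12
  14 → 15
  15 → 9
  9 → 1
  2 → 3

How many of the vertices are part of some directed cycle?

A vertex is on a directed cycle iff it belongs to a strongly connected component of size ≥ 2 (or has a self-loop).
The vertices on cycles are {1, 2, 3, 4, 5, 6, 7, 8, 9, 11, 12, 13, 14, 15} — 14 in total.

14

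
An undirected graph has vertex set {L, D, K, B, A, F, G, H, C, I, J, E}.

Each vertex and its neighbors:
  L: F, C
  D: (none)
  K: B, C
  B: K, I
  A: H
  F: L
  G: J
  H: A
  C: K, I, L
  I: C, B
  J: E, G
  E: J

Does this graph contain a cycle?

Yes

DFS, tracking each vertex's parent; an edge to a visited non-parent vertex closes a cycle.
Start from L:
visit L (parent –)
  visit F (parent L)
    F–L: parent, skip
  visit C (parent L)
    visit K (parent C)
      visit B (parent K)
        B–K: parent, skip
        visit I (parent B)
          I–C: C visited and ≠ parent → cycle
Cycle: C – K – B – I – C.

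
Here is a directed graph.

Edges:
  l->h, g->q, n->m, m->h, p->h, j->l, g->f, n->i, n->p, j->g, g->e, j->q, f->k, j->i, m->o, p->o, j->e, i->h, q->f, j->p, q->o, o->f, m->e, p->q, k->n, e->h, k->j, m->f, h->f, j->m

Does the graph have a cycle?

Yes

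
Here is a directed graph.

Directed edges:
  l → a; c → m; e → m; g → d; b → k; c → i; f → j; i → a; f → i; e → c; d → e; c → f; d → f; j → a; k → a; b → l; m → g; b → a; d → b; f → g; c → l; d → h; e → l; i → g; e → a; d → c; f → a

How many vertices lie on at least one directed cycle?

A vertex is on a directed cycle iff it belongs to a strongly connected component of size ≥ 2 (or has a self-loop).
The vertices on cycles are {c, d, e, f, g, i, m} — 7 in total.

7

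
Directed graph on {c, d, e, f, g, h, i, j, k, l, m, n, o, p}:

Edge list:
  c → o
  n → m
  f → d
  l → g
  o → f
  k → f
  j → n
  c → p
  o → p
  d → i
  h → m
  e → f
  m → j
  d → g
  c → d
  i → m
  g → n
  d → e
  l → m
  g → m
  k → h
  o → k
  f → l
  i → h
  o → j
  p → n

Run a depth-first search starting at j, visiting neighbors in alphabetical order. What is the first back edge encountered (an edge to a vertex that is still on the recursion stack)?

m→j

DFS from j (visiting neighbors in alphabetical order); mark gray on enter, black on exit:
j gray
  n gray
    m gray
      m→j: j is gray → back edge
First back edge: m → j.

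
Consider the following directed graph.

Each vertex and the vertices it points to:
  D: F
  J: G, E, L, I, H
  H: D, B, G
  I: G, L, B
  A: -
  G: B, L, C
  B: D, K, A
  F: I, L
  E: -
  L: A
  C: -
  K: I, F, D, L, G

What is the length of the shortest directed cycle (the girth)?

3

For each vertex v, BFS finds the shortest path from v back to v.
The shortest such closed walk is G → B → K → G, length 3.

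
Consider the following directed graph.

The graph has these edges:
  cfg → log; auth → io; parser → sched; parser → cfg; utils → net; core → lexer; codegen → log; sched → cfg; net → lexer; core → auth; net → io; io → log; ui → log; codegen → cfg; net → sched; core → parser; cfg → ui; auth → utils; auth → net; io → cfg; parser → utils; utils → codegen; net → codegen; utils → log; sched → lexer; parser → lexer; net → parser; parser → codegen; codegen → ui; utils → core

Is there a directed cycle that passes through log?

log lies on a cycle iff there is a path from log back to itself.
Exploring from log, it never reaches itself; equivalently, its strongly connected component is a singleton.

No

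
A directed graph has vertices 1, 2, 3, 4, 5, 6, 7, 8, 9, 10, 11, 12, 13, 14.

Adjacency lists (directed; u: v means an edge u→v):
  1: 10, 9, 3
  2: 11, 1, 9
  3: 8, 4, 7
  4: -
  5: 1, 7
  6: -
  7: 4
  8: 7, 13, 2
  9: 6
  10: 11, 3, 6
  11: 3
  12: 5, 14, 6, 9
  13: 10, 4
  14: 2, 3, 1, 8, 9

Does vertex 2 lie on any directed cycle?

Yes

2 is on a cycle iff 2 can reach itself via ≥1 edge.
2 → 11 → 3 → 8 → 2 — yes.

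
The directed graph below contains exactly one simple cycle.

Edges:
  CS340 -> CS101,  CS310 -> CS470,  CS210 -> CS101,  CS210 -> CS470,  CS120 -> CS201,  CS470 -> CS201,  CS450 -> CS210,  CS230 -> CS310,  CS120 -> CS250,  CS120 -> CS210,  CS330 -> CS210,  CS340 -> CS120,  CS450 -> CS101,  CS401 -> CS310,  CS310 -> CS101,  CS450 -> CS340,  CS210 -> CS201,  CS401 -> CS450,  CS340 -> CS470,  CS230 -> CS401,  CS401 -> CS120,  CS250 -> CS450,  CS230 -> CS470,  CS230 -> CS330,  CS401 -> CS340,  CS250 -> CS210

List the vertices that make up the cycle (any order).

DFS with gray/black marking from CS120:
CS120 gray
  CS250 gray
    CS450 gray
      CS340 gray
        CS470 gray
          CS201 gray
          CS201 black
        CS470 black
        CS101 gray
        CS101 black
        CS340→CS120: CS120 is gray → back edge
Back edge closes the cycle CS120 → CS250 → CS450 → CS340 → CS120; its vertices are {CS120, CS250, CS340, CS450}.

CS120, CS250, CS340, CS450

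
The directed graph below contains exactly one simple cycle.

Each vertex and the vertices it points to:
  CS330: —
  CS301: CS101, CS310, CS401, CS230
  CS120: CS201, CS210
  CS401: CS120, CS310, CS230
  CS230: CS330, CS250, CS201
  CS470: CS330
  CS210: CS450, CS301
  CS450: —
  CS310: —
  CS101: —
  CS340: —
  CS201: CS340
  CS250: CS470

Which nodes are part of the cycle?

CS120, CS210, CS301, CS401

DFS with gray/black marking from CS210:
CS210 gray
  CS450 gray
  CS450 black
  CS301 gray
    CS101 gray
    CS101 black
    CS310 gray
    CS310 black
    CS401 gray
      CS120 gray
        CS201 gray
          CS340 gray
          CS340 black
        CS201 black
        CS120→CS210: CS210 is gray → back edge
Back edge closes the cycle CS210 → CS301 → CS401 → CS120 → CS210; its vertices are {CS120, CS210, CS301, CS401}.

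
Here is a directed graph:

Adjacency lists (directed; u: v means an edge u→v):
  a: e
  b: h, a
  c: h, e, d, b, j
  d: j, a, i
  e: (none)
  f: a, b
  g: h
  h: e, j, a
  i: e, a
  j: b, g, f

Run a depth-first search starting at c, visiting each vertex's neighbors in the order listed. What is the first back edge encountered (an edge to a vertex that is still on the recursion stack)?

DFS from c (visiting each vertex's neighbors in the order listed); mark gray on enter, black on exit:
c gray
  h gray
    e gray
    e black
    j gray
      b gray
        b→h: h is gray → back edge
First back edge: b → h.

b→h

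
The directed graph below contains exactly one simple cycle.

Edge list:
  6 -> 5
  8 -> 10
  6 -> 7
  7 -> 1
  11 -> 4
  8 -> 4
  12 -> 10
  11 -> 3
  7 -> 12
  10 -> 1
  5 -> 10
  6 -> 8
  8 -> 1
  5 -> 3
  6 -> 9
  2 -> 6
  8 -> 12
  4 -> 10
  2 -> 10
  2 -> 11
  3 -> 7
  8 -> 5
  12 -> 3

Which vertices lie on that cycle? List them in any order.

DFS with gray/black marking from 7:
7 gray
  1 gray
  1 black
  12 gray
    10 gray
      10→1: 1 black — skip
    10 black
    3 gray
      3→7: 7 is gray → back edge
Back edge closes the cycle 7 → 12 → 3 → 7; its vertices are {3, 7, 12}.

3, 7, 12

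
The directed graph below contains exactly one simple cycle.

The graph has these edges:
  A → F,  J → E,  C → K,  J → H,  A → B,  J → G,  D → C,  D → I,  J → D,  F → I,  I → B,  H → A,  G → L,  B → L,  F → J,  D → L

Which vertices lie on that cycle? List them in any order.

DFS with gray/black marking from F:
F gray
  J gray
    D gray
      L gray
      L black
      I gray
        B gray
          B→L: L black — skip
        B black
      I black
      C gray
        K gray
        K black
      C black
    D black
    H gray
      A gray
        A→B: B black — skip
        A→F: F is gray → back edge
Back edge closes the cycle F → J → H → A → F; its vertices are {A, F, H, J}.

A, F, H, J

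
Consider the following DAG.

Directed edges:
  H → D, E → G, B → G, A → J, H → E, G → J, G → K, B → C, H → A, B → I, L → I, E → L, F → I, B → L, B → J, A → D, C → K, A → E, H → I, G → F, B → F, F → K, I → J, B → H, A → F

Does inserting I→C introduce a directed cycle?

Adding I→C creates a cycle iff C can already reach I.
Explore from C: no path reaches I. The graph stays acyclic.

No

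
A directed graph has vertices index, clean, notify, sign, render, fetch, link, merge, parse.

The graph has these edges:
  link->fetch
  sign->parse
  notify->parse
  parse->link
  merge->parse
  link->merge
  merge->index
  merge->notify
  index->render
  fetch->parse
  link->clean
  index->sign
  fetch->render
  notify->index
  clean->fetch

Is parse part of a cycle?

parse is on a cycle iff parse can reach itself via ≥1 edge.
parse → link → fetch → parse — yes.

Yes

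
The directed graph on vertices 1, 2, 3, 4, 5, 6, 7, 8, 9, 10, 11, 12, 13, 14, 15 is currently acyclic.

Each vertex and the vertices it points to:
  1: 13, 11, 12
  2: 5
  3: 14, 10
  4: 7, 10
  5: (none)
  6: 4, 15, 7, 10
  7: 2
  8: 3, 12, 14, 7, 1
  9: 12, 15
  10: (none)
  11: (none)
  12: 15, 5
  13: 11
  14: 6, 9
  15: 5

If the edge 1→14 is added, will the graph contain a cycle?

Adding 1→14 creates a cycle iff 14 can already reach 1.
Explore from 14: no path reaches 1. The graph stays acyclic.

No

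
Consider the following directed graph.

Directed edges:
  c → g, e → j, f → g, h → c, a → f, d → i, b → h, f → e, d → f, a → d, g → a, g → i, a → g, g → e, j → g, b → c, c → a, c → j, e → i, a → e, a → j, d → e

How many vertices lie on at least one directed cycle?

6

A vertex is on a directed cycle iff it belongs to a strongly connected component of size ≥ 2 (or has a self-loop).
The vertices on cycles are {a, d, e, f, g, j} — 6 in total.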